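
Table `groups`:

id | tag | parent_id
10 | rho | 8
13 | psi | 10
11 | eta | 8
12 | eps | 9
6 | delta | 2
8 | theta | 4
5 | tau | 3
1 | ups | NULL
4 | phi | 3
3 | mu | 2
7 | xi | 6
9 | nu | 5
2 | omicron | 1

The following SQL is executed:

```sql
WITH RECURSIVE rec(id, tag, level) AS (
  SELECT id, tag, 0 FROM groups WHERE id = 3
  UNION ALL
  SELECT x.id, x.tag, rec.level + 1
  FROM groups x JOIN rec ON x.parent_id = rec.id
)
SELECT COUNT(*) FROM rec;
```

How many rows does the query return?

Base: id=3 (mu) at level 0.
Iteration 1: rows with parent_id in {3} -> phi (id 4, level 1), tau (id 5, level 1).
Iteration 2: rows with parent_id in {4,5} -> theta (id 8, level 2), nu (id 9, level 2).
Iteration 3: rows with parent_id in {8,9} -> rho (id 10, level 3), eta (id 11, level 3), eps (id 12, level 3).
Iteration 4: rows with parent_id in {10,11,12} -> psi (id 13, level 4).
Iteration 5: no rows with parent_id in {13}; recursion stops.
Total rows emitted: 9.

9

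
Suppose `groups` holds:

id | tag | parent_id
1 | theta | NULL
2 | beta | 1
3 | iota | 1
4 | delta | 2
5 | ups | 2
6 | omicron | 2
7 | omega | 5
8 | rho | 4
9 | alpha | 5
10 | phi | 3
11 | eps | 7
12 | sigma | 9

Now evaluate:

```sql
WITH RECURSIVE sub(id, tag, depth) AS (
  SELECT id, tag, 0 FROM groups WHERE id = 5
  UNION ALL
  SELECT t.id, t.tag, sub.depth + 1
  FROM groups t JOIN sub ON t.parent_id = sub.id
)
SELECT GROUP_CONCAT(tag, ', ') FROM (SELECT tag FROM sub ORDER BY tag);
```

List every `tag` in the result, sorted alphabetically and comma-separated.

alpha, eps, omega, sigma, ups

Base: id=5 (ups) at depth 0.
Iteration 1: rows with parent_id in {5} -> omega (id 7, depth 1), alpha (id 9, depth 1).
Iteration 2: rows with parent_id in {7,9} -> eps (id 11, depth 2), sigma (id 12, depth 2).
Iteration 3: no rows with parent_id in {11,12}; recursion stops.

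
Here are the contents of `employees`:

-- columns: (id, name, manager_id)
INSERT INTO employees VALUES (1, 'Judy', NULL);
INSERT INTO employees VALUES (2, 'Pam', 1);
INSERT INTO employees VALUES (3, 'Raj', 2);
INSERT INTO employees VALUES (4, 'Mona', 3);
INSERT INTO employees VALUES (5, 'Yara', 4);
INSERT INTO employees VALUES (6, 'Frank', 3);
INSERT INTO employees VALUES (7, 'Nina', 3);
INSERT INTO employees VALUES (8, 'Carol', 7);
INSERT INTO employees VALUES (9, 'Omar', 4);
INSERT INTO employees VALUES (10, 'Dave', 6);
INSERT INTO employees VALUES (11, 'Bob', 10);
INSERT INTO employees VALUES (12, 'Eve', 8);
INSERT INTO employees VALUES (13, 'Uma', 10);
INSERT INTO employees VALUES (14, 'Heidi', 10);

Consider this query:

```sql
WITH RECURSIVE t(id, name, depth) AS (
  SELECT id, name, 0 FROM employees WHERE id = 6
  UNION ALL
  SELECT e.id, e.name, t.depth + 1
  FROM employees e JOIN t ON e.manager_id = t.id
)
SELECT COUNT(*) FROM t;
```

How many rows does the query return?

Base: id=6 (Frank) at depth 0.
Iteration 1: rows with manager_id in {6} -> Dave (id 10, depth 1).
Iteration 2: rows with manager_id in {10} -> Bob (id 11, depth 2), Uma (id 13, depth 2), Heidi (id 14, depth 2).
Iteration 3: no rows with manager_id in {11,13,14}; recursion stops.
Total rows emitted: 5.

5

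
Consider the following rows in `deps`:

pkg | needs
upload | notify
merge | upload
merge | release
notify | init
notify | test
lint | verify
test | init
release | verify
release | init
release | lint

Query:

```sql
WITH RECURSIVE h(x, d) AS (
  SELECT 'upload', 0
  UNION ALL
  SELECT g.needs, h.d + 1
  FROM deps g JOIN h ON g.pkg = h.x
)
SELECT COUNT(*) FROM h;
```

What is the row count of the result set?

Base: (upload, d=0).
Iteration 1: edges from {upload} -> (notify, d=1).
Iteration 2: edges from {notify} -> (init, d=2), (test, d=2).
Iteration 3: edges from {init,test} -> (init, d=3).
Iteration 4: no outgoing edges from {init}; recursion stops.
Total rows emitted: 5.

5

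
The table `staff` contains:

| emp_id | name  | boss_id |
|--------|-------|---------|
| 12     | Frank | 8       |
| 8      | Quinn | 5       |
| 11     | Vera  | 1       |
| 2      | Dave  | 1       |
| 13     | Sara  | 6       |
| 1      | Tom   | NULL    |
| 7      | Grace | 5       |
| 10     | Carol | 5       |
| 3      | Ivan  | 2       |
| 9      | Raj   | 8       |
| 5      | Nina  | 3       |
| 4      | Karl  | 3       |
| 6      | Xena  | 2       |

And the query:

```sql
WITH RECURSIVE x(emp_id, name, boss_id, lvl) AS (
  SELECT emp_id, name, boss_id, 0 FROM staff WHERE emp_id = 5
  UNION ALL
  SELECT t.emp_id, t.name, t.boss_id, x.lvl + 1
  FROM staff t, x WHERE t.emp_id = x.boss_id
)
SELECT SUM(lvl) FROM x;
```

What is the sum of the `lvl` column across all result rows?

Base: emp_id=5 (Nina), boss_id=3, lvl 0.
Iteration 1: join on emp_id=3 -> Ivan (id 3, boss_id=2, lvl 1).
Iteration 2: join on emp_id=2 -> Dave (id 2, boss_id=1, lvl 2).
Iteration 3: join on emp_id=1 -> Tom (id 1, boss_id=NULL, lvl 3).
Iteration 4: boss_id is NULL; no match; recursion stops.
SUM(lvl) = 0 + 1 + 2 + 3 = 6.

6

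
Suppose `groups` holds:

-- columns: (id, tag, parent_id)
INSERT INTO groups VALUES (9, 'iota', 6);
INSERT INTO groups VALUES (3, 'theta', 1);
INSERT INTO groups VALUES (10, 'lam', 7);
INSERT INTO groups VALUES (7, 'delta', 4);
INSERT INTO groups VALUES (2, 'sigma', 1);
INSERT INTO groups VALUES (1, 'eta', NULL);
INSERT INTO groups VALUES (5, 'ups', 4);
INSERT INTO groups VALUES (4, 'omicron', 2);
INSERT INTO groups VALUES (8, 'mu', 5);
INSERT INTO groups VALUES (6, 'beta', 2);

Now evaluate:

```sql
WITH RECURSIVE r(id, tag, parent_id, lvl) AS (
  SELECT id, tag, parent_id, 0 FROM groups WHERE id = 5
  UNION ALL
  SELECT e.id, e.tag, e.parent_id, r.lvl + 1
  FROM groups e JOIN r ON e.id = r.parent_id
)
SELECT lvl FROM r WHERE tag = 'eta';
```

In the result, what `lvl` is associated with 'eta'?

Base: id=5 (ups), parent_id=4, lvl 0.
Iteration 1: join on id=4 -> omicron (id 4, parent_id=2, lvl 1).
Iteration 2: join on id=2 -> sigma (id 2, parent_id=1, lvl 2).
Iteration 3: join on id=1 -> eta (id 1, parent_id=NULL, lvl 3).
Iteration 4: parent_id is NULL; no match; recursion stops.

3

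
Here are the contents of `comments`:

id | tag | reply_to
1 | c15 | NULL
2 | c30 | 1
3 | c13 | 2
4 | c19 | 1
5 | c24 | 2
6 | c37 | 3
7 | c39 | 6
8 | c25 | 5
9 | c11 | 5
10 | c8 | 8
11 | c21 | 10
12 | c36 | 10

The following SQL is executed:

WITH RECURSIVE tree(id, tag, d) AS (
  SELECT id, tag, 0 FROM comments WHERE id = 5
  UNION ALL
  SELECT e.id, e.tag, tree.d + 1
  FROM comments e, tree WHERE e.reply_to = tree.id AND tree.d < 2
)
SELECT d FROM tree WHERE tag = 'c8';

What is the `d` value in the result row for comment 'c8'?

2

Base: id=5 (c24) at d 0.
Iteration 1: rows with reply_to in {5} -> c25 (id 8, d 1), c11 (id 9, d 1).
Iteration 2: rows with reply_to in {8,9} -> c8 (id 10, d 2).
Iteration 3: d < 2 fails for all current rows; recursion stops.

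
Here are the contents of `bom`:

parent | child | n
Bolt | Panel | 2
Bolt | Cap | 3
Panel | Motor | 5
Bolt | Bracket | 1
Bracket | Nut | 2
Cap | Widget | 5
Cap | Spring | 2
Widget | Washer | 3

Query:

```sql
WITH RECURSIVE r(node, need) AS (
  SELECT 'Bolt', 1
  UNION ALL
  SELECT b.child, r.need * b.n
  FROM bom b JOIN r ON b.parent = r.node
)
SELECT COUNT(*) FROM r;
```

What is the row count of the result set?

9

Base: (Bolt, need=1).
Iteration 1: components of {Bolt} -> Bracket = 1*1 = 1, Cap = 1*3 = 3, Panel = 1*2 = 2.
Iteration 2: components of {Bracket,Cap,Panel} -> Motor = 2*5 = 10, Nut = 1*2 = 2, Spring = 3*2 = 6, Widget = 3*5 = 15.
Iteration 3: components of {Motor,Nut,Spring,Widget} -> Washer = 15*3 = 45.
Iteration 4: no further components; recursion stops.
Total rows emitted: 9.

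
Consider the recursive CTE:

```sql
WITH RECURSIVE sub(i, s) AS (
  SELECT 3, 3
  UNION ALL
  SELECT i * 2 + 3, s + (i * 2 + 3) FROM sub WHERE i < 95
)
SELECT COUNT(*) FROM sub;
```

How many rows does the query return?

Base: i=3, s=3.
Iteration 1: 3 < 95 holds -> i = 3 * 2 + 3 = 9, s = 3 + 9 = 12.
Iteration 2: 9 < 95 holds -> i = 9 * 2 + 3 = 21, s = 12 + 21 = 33.
Iteration 3: 21 < 95 holds -> i = 21 * 2 + 3 = 45, s = 33 + 45 = 78.
Iteration 4: 45 < 95 holds -> i = 45 * 2 + 3 = 93, s = 78 + 93 = 171.
Iteration 5: 93 < 95 holds -> i = 93 * 2 + 3 = 189, s = 171 + 189 = 360.
Iteration 6: 189 < 95 fails; recursion stops.
Total rows emitted: 6.

6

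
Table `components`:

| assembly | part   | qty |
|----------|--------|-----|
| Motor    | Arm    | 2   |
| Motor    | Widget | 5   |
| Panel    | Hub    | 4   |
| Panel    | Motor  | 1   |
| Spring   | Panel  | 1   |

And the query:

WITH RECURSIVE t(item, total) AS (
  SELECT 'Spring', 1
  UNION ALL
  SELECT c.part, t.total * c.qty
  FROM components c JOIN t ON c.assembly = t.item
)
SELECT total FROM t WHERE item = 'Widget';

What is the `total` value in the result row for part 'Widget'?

Base: (Spring, total=1).
Iteration 1: components of {Spring} -> Panel = 1*1 = 1.
Iteration 2: components of {Panel} -> Hub = 1*4 = 4, Motor = 1*1 = 1.
Iteration 3: components of {Hub,Motor} -> Arm = 1*2 = 2, Widget = 1*5 = 5.
Iteration 4: no further components; recursion stops.

5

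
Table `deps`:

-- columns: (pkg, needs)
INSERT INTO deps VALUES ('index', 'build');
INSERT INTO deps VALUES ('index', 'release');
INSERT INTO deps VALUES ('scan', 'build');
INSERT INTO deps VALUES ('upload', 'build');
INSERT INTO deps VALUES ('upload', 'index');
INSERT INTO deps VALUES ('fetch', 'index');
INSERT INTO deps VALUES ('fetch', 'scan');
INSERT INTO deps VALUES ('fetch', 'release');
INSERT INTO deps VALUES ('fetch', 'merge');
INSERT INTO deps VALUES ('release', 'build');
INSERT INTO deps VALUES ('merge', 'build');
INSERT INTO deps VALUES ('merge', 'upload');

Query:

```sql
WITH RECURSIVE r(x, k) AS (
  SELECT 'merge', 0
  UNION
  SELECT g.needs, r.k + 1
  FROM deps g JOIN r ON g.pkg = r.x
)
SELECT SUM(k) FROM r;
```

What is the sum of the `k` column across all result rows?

16

Base: (merge, k=0).
Iteration 1: edges from {merge} -> (build, k=1), (upload, k=1).
Iteration 2: edges from {build,upload} -> (build, k=2), (index, k=2).
Iteration 3: edges from {build,index} -> (build, k=3), (release, k=3).
Iteration 4: edges from {build,release} -> (build, k=4).
Iteration 5: no outgoing edges from {build}; recursion stops.
SUM(k) = 0 + 1 + 1 + 2 + 2 + 3 + 3 + 4 = 16.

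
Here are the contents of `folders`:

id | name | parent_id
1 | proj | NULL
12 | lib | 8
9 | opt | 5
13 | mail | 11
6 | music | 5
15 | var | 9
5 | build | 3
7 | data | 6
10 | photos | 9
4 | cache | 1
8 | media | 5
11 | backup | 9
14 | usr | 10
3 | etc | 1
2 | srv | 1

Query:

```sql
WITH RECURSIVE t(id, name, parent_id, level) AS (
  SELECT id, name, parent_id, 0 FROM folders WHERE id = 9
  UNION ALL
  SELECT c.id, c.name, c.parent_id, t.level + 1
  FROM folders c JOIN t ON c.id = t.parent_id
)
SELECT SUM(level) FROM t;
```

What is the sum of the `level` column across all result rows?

Base: id=9 (opt), parent_id=5, level 0.
Iteration 1: join on id=5 -> build (id 5, parent_id=3, level 1).
Iteration 2: join on id=3 -> etc (id 3, parent_id=1, level 2).
Iteration 3: join on id=1 -> proj (id 1, parent_id=NULL, level 3).
Iteration 4: parent_id is NULL; no match; recursion stops.
SUM(level) = 0 + 1 + 2 + 3 = 6.

6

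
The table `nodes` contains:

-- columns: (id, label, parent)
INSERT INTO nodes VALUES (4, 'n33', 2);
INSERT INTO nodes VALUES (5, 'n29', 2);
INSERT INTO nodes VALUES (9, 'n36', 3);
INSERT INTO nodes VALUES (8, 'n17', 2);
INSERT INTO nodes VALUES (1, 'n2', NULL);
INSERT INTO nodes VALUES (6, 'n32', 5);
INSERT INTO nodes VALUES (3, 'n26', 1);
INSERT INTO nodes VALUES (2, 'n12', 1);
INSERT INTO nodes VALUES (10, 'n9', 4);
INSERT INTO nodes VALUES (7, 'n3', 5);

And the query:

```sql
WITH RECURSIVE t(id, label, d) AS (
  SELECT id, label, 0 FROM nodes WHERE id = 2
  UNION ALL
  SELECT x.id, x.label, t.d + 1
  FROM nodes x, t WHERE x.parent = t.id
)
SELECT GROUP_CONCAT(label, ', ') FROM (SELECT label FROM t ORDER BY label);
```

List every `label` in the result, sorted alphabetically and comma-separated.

Base: id=2 (n12) at d 0.
Iteration 1: rows with parent in {2} -> n33 (id 4, d 1), n29 (id 5, d 1), n17 (id 8, d 1).
Iteration 2: rows with parent in {4,5,8} -> n32 (id 6, d 2), n3 (id 7, d 2), n9 (id 10, d 2).
Iteration 3: no rows with parent in {6,7,10}; recursion stops.

n12, n17, n29, n3, n32, n33, n9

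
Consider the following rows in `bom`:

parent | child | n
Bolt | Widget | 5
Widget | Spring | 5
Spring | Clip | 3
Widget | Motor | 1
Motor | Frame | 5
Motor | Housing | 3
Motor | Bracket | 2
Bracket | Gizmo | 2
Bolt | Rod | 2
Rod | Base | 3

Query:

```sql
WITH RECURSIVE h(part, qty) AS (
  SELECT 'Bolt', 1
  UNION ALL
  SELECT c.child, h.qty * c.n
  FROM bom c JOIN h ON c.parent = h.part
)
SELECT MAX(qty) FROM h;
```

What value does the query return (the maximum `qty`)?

75

Base: (Bolt, qty=1).
Iteration 1: components of {Bolt} -> Rod = 1*2 = 2, Widget = 1*5 = 5.
Iteration 2: components of {Rod,Widget} -> Base = 2*3 = 6, Motor = 5*1 = 5, Spring = 5*5 = 25.
Iteration 3: components of {Base,Motor,Spring} -> Bracket = 5*2 = 10, Clip = 25*3 = 75, Frame = 5*5 = 25, Housing = 5*3 = 15.
Iteration 4: components of {Bracket,Clip,Frame,Housing} -> Gizmo = 10*2 = 20.
Iteration 5: no further components; recursion stops.
qty values: 1, 5, 2, 25, 5, 6, 75, 25, 15, 10, 20; the maximum is 75.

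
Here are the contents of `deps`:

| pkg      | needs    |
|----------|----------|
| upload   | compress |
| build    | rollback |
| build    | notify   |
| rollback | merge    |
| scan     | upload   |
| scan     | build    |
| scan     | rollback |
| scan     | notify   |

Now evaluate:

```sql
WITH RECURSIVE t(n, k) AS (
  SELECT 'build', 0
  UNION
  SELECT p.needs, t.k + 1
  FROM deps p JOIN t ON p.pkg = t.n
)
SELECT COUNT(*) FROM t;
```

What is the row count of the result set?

4

Base: (build, k=0).
Iteration 1: edges from {build} -> (notify, k=1), (rollback, k=1).
Iteration 2: edges from {notify,rollback} -> (merge, k=2).
Iteration 3: no outgoing edges from {merge}; recursion stops.
Total rows emitted: 4.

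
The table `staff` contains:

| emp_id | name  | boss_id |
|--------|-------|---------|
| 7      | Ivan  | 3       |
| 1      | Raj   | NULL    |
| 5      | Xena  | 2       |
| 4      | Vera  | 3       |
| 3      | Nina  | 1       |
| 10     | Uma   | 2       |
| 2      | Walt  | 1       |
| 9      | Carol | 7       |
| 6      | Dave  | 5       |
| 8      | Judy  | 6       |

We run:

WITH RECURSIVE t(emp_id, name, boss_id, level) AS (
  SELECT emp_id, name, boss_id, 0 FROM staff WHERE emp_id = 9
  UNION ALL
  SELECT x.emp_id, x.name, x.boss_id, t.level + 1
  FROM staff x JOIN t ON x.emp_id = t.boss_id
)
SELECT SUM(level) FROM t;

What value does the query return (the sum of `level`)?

Base: emp_id=9 (Carol), boss_id=7, level 0.
Iteration 1: join on emp_id=7 -> Ivan (id 7, boss_id=3, level 1).
Iteration 2: join on emp_id=3 -> Nina (id 3, boss_id=1, level 2).
Iteration 3: join on emp_id=1 -> Raj (id 1, boss_id=NULL, level 3).
Iteration 4: boss_id is NULL; no match; recursion stops.
SUM(level) = 0 + 1 + 2 + 3 = 6.

6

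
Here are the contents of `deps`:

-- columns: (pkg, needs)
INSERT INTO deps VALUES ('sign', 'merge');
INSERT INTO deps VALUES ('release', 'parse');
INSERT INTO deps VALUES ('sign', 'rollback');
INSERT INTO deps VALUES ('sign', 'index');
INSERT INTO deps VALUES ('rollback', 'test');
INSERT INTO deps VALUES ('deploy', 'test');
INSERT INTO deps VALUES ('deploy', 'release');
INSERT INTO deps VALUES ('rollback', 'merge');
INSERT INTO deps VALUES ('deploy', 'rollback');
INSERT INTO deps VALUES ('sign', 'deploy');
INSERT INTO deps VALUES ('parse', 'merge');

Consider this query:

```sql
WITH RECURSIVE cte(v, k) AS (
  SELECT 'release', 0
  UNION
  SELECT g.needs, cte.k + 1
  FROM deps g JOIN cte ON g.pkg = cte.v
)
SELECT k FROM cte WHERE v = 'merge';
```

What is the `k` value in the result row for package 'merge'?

2

Base: (release, k=0).
Iteration 1: edges from {release} -> (parse, k=1).
Iteration 2: edges from {parse} -> (merge, k=2).
Iteration 3: no outgoing edges from {merge}; recursion stops.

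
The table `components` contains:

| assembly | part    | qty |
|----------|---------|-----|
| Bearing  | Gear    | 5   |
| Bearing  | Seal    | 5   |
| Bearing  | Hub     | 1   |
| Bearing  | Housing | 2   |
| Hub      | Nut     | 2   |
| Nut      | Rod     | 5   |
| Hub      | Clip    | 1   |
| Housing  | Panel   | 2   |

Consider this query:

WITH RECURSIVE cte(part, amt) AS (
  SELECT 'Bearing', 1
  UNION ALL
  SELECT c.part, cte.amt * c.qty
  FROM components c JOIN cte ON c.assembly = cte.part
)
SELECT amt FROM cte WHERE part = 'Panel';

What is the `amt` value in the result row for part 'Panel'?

4

Base: (Bearing, amt=1).
Iteration 1: components of {Bearing} -> Gear = 1*5 = 5, Housing = 1*2 = 2, Hub = 1*1 = 1, Seal = 1*5 = 5.
Iteration 2: components of {Gear,Housing,Hub,Seal} -> Clip = 1*1 = 1, Nut = 1*2 = 2, Panel = 2*2 = 4.
Iteration 3: components of {Clip,Nut,Panel} -> Rod = 2*5 = 10.
Iteration 4: no further components; recursion stops.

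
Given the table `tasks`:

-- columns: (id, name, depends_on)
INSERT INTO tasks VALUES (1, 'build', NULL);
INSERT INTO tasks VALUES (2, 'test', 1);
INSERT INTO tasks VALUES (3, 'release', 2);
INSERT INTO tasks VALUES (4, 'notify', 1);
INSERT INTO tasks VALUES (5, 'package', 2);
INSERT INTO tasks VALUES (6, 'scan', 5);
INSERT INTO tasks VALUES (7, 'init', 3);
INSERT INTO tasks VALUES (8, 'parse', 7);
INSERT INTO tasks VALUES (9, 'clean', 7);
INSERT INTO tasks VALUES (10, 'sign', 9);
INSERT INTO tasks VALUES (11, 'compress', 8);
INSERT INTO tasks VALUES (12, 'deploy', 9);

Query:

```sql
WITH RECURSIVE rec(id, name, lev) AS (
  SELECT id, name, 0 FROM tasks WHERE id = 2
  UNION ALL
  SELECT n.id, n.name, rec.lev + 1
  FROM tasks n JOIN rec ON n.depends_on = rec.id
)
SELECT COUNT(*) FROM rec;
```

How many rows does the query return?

10

Base: id=2 (test) at lev 0.
Iteration 1: rows with depends_on in {2} -> release (id 3, lev 1), package (id 5, lev 1).
Iteration 2: rows with depends_on in {3,5} -> scan (id 6, lev 2), init (id 7, lev 2).
Iteration 3: rows with depends_on in {6,7} -> parse (id 8, lev 3), clean (id 9, lev 3).
Iteration 4: rows with depends_on in {8,9} -> sign (id 10, lev 4), compress (id 11, lev 4), deploy (id 12, lev 4).
Iteration 5: no rows with depends_on in {10,11,12}; recursion stops.
Total rows emitted: 10.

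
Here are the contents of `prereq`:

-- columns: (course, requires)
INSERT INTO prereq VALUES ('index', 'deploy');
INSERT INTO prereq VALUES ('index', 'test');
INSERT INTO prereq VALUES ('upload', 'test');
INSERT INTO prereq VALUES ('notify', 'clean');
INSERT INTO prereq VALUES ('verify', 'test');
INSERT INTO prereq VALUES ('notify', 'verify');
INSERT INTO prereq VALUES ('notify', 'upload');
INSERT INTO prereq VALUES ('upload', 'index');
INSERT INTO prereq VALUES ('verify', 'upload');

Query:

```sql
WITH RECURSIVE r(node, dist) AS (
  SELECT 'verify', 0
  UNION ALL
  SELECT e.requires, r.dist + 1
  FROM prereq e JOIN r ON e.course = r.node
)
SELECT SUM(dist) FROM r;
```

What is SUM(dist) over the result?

Base: (verify, dist=0).
Iteration 1: edges from {verify} -> (test, dist=1), (upload, dist=1).
Iteration 2: edges from {test,upload} -> (index, dist=2), (test, dist=2).
Iteration 3: edges from {index,test} -> (deploy, dist=3), (test, dist=3).
Iteration 4: no outgoing edges from {deploy,test}; recursion stops.
SUM(dist) = 0 + 1 + 1 + 2 + 2 + 3 + 3 = 12.

12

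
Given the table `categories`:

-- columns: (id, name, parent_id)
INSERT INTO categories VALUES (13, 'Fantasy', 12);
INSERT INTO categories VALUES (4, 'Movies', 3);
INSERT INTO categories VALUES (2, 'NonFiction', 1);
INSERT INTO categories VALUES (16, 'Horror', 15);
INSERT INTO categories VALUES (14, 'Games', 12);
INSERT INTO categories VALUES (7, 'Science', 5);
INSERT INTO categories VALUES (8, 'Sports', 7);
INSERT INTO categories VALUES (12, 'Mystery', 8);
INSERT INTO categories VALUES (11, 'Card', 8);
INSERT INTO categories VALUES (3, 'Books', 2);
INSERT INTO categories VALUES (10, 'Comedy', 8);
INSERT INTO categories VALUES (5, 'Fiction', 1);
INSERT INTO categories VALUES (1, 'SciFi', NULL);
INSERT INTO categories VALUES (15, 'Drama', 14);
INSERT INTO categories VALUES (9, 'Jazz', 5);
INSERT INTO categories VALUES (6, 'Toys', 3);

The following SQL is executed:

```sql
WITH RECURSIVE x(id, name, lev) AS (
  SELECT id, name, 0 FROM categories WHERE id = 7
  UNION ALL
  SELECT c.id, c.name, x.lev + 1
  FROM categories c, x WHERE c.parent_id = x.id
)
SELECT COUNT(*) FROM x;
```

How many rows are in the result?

Base: id=7 (Science) at lev 0.
Iteration 1: rows with parent_id in {7} -> Sports (id 8, lev 1).
Iteration 2: rows with parent_id in {8} -> Comedy (id 10, lev 2), Card (id 11, lev 2), Mystery (id 12, lev 2).
Iteration 3: rows with parent_id in {10,11,12} -> Fantasy (id 13, lev 3), Games (id 14, lev 3).
Iteration 4: rows with parent_id in {13,14} -> Drama (id 15, lev 4).
Iteration 5: rows with parent_id in {15} -> Horror (id 16, lev 5).
Iteration 6: no rows with parent_id in {16}; recursion stops.
Total rows emitted: 9.

9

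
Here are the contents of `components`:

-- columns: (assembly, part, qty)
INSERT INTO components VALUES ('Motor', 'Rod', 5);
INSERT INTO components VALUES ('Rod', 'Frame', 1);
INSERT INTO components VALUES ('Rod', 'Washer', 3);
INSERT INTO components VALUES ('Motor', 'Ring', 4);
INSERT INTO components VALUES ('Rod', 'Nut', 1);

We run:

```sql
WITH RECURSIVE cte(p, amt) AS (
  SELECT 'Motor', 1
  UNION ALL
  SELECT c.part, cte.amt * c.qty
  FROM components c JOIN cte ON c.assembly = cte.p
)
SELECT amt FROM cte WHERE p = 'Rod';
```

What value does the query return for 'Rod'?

Base: (Motor, amt=1).
Iteration 1: components of {Motor} -> Ring = 1*4 = 4, Rod = 1*5 = 5.
Iteration 2: components of {Ring,Rod} -> Frame = 5*1 = 5, Nut = 5*1 = 5, Washer = 5*3 = 15.
Iteration 3: no further components; recursion stops.

5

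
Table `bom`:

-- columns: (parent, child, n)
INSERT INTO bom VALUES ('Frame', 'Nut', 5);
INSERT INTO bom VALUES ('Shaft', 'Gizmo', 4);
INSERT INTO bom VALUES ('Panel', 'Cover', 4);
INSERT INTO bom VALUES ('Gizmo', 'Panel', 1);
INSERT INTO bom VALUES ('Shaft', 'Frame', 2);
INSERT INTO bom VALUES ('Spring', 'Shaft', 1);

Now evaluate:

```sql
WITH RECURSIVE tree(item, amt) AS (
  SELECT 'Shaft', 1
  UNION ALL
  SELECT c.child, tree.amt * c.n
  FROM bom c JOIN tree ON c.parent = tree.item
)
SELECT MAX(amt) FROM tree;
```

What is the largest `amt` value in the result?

16

Base: (Shaft, amt=1).
Iteration 1: components of {Shaft} -> Frame = 1*2 = 2, Gizmo = 1*4 = 4.
Iteration 2: components of {Frame,Gizmo} -> Nut = 2*5 = 10, Panel = 4*1 = 4.
Iteration 3: components of {Nut,Panel} -> Cover = 4*4 = 16.
Iteration 4: no further components; recursion stops.
amt values: 1, 2, 4, 10, 4, 16; the maximum is 16.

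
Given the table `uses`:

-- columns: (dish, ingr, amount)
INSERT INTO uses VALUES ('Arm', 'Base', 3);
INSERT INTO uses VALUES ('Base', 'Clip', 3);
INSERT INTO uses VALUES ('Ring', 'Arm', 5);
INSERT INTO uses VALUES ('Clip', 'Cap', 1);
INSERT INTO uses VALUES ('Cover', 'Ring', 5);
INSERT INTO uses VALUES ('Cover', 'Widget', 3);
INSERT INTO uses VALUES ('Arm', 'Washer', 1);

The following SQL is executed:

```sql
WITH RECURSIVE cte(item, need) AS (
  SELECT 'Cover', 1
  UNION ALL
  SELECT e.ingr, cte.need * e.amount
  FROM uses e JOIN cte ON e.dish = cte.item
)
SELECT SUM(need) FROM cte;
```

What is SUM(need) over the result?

584

Base: (Cover, need=1).
Iteration 1: components of {Cover} -> Ring = 1*5 = 5, Widget = 1*3 = 3.
Iteration 2: components of {Ring,Widget} -> Arm = 5*5 = 25.
Iteration 3: components of {Arm} -> Base = 25*3 = 75, Washer = 25*1 = 25.
Iteration 4: components of {Base,Washer} -> Clip = 75*3 = 225.
Iteration 5: components of {Clip} -> Cap = 225*1 = 225.
Iteration 6: no further components; recursion stops.
SUM(need) = 1 + 5 + 3 + 25 + 25 + 75 + 225 + 225 = 584.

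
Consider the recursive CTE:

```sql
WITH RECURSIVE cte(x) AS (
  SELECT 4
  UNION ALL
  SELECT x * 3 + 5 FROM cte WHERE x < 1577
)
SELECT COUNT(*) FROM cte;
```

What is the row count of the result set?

Base: x=4.
Iteration 1: 4 < 1577 holds -> x = 4 * 3 + 5 = 17.
Iteration 2: 17 < 1577 holds -> x = 17 * 3 + 5 = 56.
Iteration 3: 56 < 1577 holds -> x = 56 * 3 + 5 = 173.
Iteration 4: 173 < 1577 holds -> x = 173 * 3 + 5 = 524.
Iteration 5: 524 < 1577 holds -> x = 524 * 3 + 5 = 1577.
Iteration 6: 1577 < 1577 fails; recursion stops.
Total rows emitted: 6.

6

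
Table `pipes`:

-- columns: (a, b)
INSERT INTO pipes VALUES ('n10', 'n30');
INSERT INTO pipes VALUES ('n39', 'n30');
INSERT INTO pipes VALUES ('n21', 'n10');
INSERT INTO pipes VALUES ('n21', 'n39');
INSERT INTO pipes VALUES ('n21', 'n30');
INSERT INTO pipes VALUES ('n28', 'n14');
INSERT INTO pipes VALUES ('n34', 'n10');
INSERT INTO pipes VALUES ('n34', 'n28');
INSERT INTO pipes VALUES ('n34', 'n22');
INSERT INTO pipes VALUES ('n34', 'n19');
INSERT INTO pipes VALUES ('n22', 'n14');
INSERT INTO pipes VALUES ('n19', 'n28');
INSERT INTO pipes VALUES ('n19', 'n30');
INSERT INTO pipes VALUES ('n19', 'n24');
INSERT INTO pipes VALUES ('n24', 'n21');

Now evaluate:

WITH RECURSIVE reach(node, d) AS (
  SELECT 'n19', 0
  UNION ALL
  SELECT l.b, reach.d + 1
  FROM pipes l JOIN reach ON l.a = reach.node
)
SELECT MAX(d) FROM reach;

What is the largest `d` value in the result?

4

Base: (n19, d=0).
Iteration 1: edges from {n19} -> (n24, d=1), (n28, d=1), (n30, d=1).
Iteration 2: edges from {n24,n28,n30} -> (n14, d=2), (n21, d=2).
Iteration 3: edges from {n14,n21} -> (n10, d=3), (n30, d=3), (n39, d=3).
Iteration 4: edges from {n10,n30,n39} -> (n30, d=4) x2. [UNION ALL keeps all 2 new rows, including repeats]
Iteration 5: no outgoing edges from {n30}; recursion stops.
d values: 0, 1, 1, 1, 2, 2, 3, 3, 3, 4, 4; the maximum is 4.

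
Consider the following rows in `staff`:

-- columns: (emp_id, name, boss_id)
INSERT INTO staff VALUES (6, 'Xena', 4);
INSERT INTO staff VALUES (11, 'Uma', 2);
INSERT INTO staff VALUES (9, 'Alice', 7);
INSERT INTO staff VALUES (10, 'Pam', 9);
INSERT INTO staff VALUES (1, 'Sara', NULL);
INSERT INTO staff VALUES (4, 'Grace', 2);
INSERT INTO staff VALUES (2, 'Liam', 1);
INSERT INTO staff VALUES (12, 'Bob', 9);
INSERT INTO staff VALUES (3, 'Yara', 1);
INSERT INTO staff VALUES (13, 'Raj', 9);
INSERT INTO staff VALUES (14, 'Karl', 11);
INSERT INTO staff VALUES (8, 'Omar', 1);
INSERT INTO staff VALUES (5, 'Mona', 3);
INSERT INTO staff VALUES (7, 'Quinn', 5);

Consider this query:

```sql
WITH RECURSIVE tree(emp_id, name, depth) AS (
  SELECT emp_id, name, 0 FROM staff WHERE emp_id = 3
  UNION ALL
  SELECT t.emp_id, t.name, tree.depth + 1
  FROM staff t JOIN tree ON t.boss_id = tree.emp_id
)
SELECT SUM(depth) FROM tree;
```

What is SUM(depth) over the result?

Base: emp_id=3 (Yara) at depth 0.
Iteration 1: rows with boss_id in {3} -> Mona (id 5, depth 1).
Iteration 2: rows with boss_id in {5} -> Quinn (id 7, depth 2).
Iteration 3: rows with boss_id in {7} -> Alice (id 9, depth 3).
Iteration 4: rows with boss_id in {9} -> Pam (id 10, depth 4), Bob (id 12, depth 4), Raj (id 13, depth 4).
Iteration 5: no rows with boss_id in {10,12,13}; recursion stops.
SUM(depth) = 0 + 1 + 2 + 3 + 4 + 4 + 4 = 18.

18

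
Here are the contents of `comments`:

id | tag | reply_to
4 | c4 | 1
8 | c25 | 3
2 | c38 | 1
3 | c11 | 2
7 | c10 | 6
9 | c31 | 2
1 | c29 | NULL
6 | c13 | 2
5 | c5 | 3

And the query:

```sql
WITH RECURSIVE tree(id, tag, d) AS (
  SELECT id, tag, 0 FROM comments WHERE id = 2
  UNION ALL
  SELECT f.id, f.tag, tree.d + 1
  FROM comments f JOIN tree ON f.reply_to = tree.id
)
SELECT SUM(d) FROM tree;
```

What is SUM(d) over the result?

Base: id=2 (c38) at d 0.
Iteration 1: rows with reply_to in {2} -> c11 (id 3, d 1), c13 (id 6, d 1), c31 (id 9, d 1).
Iteration 2: rows with reply_to in {3,6,9} -> c5 (id 5, d 2), c10 (id 7, d 2), c25 (id 8, d 2).
Iteration 3: no rows with reply_to in {5,7,8}; recursion stops.
SUM(d) = 0 + 1 + 1 + 1 + 2 + 2 + 2 = 9.

9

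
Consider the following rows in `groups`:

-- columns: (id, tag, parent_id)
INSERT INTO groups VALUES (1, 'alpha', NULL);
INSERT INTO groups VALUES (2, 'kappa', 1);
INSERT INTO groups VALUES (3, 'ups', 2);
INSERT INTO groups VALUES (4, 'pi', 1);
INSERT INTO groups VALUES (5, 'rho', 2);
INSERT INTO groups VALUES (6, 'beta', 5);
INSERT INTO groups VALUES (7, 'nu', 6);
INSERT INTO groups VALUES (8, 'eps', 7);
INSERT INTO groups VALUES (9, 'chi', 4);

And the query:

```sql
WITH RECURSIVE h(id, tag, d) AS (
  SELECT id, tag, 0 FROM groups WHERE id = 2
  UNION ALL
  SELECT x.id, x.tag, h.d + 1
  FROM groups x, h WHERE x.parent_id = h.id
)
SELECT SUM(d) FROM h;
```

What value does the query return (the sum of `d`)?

Base: id=2 (kappa) at d 0.
Iteration 1: rows with parent_id in {2} -> ups (id 3, d 1), rho (id 5, d 1).
Iteration 2: rows with parent_id in {3,5} -> beta (id 6, d 2).
Iteration 3: rows with parent_id in {6} -> nu (id 7, d 3).
Iteration 4: rows with parent_id in {7} -> eps (id 8, d 4).
Iteration 5: no rows with parent_id in {8}; recursion stops.
SUM(d) = 0 + 1 + 1 + 2 + 3 + 4 = 11.

11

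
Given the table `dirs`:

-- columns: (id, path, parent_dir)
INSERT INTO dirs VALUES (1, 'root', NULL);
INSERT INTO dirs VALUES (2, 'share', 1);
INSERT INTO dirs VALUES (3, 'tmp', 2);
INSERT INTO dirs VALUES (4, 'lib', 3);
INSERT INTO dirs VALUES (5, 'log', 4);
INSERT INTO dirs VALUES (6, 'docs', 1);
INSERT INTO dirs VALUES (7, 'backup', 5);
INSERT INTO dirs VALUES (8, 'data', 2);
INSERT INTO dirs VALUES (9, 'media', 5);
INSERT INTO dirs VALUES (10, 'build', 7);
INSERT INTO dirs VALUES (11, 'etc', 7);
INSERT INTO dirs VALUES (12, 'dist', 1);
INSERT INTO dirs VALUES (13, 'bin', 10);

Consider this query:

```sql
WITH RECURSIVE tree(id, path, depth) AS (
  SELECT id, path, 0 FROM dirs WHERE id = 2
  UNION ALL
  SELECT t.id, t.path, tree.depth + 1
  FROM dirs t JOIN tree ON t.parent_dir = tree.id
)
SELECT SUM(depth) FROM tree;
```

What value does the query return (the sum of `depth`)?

Base: id=2 (share) at depth 0.
Iteration 1: rows with parent_dir in {2} -> tmp (id 3, depth 1), data (id 8, depth 1).
Iteration 2: rows with parent_dir in {3,8} -> lib (id 4, depth 2).
Iteration 3: rows with parent_dir in {4} -> log (id 5, depth 3).
Iteration 4: rows with parent_dir in {5} -> backup (id 7, depth 4), media (id 9, depth 4).
Iteration 5: rows with parent_dir in {7,9} -> build (id 10, depth 5), etc (id 11, depth 5).
Iteration 6: rows with parent_dir in {10,11} -> bin (id 13, depth 6).
Iteration 7: no rows with parent_dir in {13}; recursion stops.
SUM(depth) = 0 + 1 + 1 + 2 + 3 + 4 + 4 + 5 + 5 + 6 = 31.

31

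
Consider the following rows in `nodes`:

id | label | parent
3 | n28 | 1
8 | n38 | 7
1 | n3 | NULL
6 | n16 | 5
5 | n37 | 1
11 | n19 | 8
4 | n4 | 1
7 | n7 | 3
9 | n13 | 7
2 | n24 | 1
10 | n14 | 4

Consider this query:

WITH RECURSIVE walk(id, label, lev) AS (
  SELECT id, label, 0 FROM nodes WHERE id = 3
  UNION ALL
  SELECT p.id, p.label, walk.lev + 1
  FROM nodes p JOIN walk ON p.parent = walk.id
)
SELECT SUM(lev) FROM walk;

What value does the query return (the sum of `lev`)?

Base: id=3 (n28) at lev 0.
Iteration 1: rows with parent in {3} -> n7 (id 7, lev 1).
Iteration 2: rows with parent in {7} -> n38 (id 8, lev 2), n13 (id 9, lev 2).
Iteration 3: rows with parent in {8,9} -> n19 (id 11, lev 3).
Iteration 4: no rows with parent in {11}; recursion stops.
SUM(lev) = 0 + 1 + 2 + 2 + 3 = 8.

8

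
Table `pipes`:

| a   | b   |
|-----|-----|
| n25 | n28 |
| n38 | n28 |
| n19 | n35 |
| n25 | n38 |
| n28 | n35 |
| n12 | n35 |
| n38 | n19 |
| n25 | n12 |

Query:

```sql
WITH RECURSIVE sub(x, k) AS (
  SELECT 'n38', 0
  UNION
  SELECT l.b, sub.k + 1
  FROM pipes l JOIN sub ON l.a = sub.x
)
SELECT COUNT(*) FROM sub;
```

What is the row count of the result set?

Base: (n38, k=0).
Iteration 1: edges from {n38} -> (n19, k=1), (n28, k=1).
Iteration 2: edges from {n19,n28} -> (n35, k=2). [UNION drops 1 duplicate row(s)]
Iteration 3: no outgoing edges from {n35}; recursion stops.
Total rows emitted: 4.

4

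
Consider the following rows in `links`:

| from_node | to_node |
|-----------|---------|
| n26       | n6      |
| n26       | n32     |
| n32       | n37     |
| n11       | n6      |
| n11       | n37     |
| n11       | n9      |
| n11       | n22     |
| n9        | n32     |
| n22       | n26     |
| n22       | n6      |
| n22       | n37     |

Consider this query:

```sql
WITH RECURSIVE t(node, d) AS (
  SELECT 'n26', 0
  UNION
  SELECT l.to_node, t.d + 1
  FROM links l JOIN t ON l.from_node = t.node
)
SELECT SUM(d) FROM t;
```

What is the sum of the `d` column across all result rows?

Base: (n26, d=0).
Iteration 1: edges from {n26} -> (n32, d=1), (n6, d=1).
Iteration 2: edges from {n32,n6} -> (n37, d=2).
Iteration 3: no outgoing edges from {n37}; recursion stops.
SUM(d) = 0 + 1 + 1 + 2 = 4.

4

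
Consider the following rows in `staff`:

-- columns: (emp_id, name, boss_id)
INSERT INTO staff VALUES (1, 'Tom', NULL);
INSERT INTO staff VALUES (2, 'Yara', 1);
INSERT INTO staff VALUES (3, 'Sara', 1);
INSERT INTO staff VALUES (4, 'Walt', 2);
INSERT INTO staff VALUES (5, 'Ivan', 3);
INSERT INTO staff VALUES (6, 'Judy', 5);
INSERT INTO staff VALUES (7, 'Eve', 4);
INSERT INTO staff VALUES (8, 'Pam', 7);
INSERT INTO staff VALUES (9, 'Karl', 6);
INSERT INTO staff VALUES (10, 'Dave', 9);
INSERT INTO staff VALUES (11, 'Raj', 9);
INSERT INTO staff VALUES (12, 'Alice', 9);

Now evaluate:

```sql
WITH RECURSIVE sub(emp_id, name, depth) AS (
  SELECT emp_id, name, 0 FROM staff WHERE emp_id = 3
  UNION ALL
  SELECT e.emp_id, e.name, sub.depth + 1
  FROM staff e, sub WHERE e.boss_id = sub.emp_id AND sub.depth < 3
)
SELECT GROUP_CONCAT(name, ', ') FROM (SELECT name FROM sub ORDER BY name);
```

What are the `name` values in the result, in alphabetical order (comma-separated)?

Ivan, Judy, Karl, Sara

Base: emp_id=3 (Sara) at depth 0.
Iteration 1: rows with boss_id in {3} -> Ivan (id 5, depth 1).
Iteration 2: rows with boss_id in {5} -> Judy (id 6, depth 2).
Iteration 3: rows with boss_id in {6} -> Karl (id 9, depth 3).
Iteration 4: depth < 3 fails for all current rows; recursion stops.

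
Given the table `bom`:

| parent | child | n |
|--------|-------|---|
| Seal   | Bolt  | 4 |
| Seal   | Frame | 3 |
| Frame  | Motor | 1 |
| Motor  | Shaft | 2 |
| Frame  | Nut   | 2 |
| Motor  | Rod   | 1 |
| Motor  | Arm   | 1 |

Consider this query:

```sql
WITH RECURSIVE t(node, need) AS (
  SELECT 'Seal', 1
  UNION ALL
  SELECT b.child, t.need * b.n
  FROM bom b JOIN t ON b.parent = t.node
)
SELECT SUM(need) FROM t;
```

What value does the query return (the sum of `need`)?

29

Base: (Seal, need=1).
Iteration 1: components of {Seal} -> Bolt = 1*4 = 4, Frame = 1*3 = 3.
Iteration 2: components of {Bolt,Frame} -> Motor = 3*1 = 3, Nut = 3*2 = 6.
Iteration 3: components of {Motor,Nut} -> Arm = 3*1 = 3, Rod = 3*1 = 3, Shaft = 3*2 = 6.
Iteration 4: no further components; recursion stops.
SUM(need) = 1 + 4 + 3 + 3 + 6 + 6 + 3 + 3 = 29.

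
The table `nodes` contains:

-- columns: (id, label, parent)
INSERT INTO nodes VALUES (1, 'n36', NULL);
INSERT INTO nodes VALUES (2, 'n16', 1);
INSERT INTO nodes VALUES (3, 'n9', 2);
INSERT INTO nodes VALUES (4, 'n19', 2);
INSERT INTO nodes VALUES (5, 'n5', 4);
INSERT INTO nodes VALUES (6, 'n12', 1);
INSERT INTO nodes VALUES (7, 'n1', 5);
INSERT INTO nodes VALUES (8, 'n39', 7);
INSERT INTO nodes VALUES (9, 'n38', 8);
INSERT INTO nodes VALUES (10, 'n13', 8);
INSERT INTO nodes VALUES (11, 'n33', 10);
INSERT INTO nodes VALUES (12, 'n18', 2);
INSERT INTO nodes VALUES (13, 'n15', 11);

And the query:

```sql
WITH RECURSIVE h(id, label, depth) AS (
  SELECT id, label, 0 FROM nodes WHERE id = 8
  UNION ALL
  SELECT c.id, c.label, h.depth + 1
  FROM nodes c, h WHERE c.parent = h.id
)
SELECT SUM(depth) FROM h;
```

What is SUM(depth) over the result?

7

Base: id=8 (n39) at depth 0.
Iteration 1: rows with parent in {8} -> n38 (id 9, depth 1), n13 (id 10, depth 1).
Iteration 2: rows with parent in {9,10} -> n33 (id 11, depth 2).
Iteration 3: rows with parent in {11} -> n15 (id 13, depth 3).
Iteration 4: no rows with parent in {13}; recursion stops.
SUM(depth) = 0 + 1 + 1 + 2 + 3 = 7.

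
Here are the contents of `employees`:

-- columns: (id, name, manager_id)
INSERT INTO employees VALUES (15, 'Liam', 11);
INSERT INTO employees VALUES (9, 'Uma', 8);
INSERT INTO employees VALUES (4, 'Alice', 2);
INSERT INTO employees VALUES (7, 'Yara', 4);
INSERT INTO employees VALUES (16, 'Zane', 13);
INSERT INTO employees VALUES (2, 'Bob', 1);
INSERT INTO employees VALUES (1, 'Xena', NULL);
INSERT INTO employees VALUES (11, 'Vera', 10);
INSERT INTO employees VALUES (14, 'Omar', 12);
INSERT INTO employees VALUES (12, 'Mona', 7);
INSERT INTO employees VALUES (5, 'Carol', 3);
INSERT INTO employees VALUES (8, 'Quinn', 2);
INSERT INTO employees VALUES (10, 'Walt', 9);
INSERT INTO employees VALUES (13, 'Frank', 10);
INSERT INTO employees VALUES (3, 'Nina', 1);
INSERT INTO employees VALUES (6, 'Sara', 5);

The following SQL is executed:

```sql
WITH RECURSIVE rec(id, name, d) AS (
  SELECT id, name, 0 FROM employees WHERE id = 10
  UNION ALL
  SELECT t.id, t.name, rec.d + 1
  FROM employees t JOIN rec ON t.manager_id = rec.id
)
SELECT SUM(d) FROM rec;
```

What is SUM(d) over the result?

6

Base: id=10 (Walt) at d 0.
Iteration 1: rows with manager_id in {10} -> Vera (id 11, d 1), Frank (id 13, d 1).
Iteration 2: rows with manager_id in {11,13} -> Liam (id 15, d 2), Zane (id 16, d 2).
Iteration 3: no rows with manager_id in {15,16}; recursion stops.
SUM(d) = 0 + 1 + 1 + 2 + 2 = 6.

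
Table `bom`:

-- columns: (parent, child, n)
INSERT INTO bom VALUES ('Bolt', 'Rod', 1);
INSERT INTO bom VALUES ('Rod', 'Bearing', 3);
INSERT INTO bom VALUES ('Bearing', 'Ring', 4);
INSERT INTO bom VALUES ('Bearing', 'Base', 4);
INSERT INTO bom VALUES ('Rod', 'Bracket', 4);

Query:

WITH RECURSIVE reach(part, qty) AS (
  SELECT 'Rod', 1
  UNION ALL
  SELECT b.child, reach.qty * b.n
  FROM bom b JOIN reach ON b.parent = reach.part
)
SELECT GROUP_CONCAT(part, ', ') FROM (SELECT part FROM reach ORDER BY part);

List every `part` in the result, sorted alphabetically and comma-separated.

Base, Bearing, Bracket, Ring, Rod

Base: (Rod, qty=1).
Iteration 1: components of {Rod} -> Bearing = 1*3 = 3, Bracket = 1*4 = 4.
Iteration 2: components of {Bearing,Bracket} -> Base = 3*4 = 12, Ring = 3*4 = 12.
Iteration 3: no further components; recursion stops.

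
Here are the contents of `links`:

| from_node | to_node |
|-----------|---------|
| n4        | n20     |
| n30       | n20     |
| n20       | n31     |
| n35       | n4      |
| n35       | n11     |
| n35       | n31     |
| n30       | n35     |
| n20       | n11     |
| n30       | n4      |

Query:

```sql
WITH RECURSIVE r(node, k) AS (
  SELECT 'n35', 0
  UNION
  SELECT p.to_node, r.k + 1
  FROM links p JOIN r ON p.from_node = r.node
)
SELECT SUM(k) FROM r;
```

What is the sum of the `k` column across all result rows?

11

Base: (n35, k=0).
Iteration 1: edges from {n35} -> (n11, k=1), (n31, k=1), (n4, k=1).
Iteration 2: edges from {n11,n31,n4} -> (n20, k=2).
Iteration 3: edges from {n20} -> (n11, k=3), (n31, k=3).
Iteration 4: no outgoing edges from {n11,n31}; recursion stops.
SUM(k) = 0 + 1 + 1 + 1 + 2 + 3 + 3 = 11.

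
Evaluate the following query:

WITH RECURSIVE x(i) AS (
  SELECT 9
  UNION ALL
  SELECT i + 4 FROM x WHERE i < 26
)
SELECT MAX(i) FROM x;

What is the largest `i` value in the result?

29

Base: i=9.
Iteration 1: 9 < 26 holds -> i = 9 + 4 = 13.
Iteration 2: 13 < 26 holds -> i = 13 + 4 = 17.
Iteration 3: 17 < 26 holds -> i = 17 + 4 = 21.
Iteration 4: 21 < 26 holds -> i = 21 + 4 = 25.
Iteration 5: 25 < 26 holds -> i = 25 + 4 = 29.
Iteration 6: 29 < 26 fails; recursion stops.
i values: 9, 13, 17, 21, 25, 29; the maximum is 29.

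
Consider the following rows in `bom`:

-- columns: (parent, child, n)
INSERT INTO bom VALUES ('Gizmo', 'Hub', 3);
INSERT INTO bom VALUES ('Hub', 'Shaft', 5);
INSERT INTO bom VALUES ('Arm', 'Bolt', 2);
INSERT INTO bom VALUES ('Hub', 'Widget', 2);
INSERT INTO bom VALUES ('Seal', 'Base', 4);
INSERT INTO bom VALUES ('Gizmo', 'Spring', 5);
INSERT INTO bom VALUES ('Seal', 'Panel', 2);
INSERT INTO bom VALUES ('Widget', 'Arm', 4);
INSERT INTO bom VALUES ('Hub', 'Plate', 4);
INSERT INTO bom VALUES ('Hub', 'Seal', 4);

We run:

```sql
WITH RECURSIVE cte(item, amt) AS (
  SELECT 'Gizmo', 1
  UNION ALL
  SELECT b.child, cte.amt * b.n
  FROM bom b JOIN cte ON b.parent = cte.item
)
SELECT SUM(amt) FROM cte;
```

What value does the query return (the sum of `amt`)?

198

Base: (Gizmo, amt=1).
Iteration 1: components of {Gizmo} -> Hub = 1*3 = 3, Spring = 1*5 = 5.
Iteration 2: components of {Hub,Spring} -> Plate = 3*4 = 12, Seal = 3*4 = 12, Shaft = 3*5 = 15, Widget = 3*2 = 6.
Iteration 3: components of {Plate,Seal,Shaft,Widget} -> Arm = 6*4 = 24, Base = 12*4 = 48, Panel = 12*2 = 24.
Iteration 4: components of {Arm,Base,Panel} -> Bolt = 24*2 = 48.
Iteration 5: no further components; recursion stops.
SUM(amt) = 1 + 3 + 5 + 6 + 15 + 12 + 12 + 24 + 24 + 48 + 48 = 198.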